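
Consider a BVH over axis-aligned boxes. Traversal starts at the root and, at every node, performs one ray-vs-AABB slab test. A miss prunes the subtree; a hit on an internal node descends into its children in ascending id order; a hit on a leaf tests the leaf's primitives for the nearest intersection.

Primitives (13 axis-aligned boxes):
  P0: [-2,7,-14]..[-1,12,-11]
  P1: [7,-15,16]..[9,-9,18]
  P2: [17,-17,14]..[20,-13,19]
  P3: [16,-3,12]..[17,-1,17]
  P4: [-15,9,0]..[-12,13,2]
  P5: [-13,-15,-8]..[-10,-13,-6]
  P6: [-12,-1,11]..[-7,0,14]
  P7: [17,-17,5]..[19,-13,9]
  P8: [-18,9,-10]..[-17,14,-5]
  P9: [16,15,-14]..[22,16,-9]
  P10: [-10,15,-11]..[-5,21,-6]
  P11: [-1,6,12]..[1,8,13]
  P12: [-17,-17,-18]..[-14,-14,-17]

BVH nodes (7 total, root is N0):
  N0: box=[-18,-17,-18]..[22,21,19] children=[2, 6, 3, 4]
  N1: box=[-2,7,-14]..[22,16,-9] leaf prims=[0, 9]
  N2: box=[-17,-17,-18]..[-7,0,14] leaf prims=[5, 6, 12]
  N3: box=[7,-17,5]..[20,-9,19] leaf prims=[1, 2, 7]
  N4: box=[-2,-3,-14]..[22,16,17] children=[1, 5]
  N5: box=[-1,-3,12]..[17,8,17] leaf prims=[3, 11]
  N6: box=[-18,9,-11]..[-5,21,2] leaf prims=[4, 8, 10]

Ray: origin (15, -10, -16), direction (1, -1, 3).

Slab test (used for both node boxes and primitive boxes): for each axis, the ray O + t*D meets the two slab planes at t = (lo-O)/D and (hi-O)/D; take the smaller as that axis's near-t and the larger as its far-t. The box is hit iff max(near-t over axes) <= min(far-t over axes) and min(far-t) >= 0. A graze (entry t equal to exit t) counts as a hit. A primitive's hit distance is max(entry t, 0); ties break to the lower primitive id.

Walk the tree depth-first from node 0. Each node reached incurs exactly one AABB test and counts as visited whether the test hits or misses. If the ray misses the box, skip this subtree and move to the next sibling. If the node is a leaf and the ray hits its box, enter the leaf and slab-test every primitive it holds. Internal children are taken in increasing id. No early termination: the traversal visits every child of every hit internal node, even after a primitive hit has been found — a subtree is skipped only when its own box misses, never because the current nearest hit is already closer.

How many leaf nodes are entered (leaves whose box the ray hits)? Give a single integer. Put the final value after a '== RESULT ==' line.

Walk:
N0 x:[-33,7] y:[-31,7] z:[-2/3,35/3] -> hit [-2/3,7], descend [2, 3, 4, 6]
  N2 x:[-32,-22] y:[-10,7] z:[-2/3,10] -> miss, prune
  N3 x:[-8,5] y:[-1,7] z:[7,35/3] -> miss, prune
  N4 x:[-17,7] y:[-26,-7] z:[2/3,11] -> miss, prune
  N6 x:[-33,-20] y:[-31,-19] z:[5/3,6] -> miss, prune

Summary -> nodes [0, 2, 3, 4, 6]; box-tests=5; leaf-entries=0; first=miss

== RESULT ==
0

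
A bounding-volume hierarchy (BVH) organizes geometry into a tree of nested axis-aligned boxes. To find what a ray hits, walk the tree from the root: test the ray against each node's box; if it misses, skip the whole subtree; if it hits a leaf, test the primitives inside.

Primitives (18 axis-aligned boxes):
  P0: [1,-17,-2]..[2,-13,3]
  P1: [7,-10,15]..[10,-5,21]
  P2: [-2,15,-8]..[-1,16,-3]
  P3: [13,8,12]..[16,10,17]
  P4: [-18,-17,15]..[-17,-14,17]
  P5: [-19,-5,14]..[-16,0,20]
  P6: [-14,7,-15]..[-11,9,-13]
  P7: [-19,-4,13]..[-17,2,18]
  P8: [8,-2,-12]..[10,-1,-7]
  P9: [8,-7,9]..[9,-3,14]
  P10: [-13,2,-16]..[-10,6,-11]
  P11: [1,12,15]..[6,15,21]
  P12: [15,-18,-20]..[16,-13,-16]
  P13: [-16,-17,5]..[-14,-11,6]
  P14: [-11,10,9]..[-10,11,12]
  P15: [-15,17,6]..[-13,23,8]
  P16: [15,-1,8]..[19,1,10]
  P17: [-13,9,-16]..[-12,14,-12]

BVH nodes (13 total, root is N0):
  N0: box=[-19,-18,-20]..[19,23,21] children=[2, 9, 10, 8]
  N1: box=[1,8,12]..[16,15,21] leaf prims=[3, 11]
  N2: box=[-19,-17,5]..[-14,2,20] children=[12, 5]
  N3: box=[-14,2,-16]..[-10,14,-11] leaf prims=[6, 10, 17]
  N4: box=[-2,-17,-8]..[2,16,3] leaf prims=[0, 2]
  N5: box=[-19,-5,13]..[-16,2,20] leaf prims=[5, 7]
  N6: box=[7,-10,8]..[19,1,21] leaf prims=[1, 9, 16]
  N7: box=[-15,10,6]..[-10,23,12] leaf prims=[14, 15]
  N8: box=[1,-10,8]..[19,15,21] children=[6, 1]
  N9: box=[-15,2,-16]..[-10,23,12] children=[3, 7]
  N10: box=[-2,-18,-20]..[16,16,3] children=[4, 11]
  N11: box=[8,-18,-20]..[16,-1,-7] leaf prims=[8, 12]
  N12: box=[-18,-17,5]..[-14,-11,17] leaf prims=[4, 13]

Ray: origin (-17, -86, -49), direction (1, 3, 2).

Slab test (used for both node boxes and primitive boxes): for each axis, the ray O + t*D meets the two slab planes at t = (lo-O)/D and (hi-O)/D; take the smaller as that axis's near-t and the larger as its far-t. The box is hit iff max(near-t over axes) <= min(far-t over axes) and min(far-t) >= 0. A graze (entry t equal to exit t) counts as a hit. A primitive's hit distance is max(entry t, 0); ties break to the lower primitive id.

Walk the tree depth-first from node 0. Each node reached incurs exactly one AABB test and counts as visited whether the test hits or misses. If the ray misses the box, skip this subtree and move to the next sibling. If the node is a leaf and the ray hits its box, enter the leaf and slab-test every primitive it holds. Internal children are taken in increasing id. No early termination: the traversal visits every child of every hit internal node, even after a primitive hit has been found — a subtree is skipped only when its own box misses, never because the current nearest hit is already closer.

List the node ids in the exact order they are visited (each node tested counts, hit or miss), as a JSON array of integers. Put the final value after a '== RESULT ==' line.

Walk:
N0 x:[-2,36] y:[68/3,109/3] z:[29/2,35] -> hit [68/3,35], descend [2, 8, 9, 10]
  N2 x:[-2,3] y:[23,88/3] z:[27,69/2] -> miss, prune
  N8 x:[18,36] y:[76/3,101/3] z:[57/2,35] -> hit [57/2,101/3], descend [1, 6]
    N1 x:[18,33] y:[94/3,101/3] z:[61/2,35] -> hit [94/3,33] leaf, test {P3@t=94/3, P11(miss)}
    N6 x:[24,36] y:[76/3,29] z:[57/2,35] -> hit [57/2,29] leaf, test {P1(miss), P9(miss), P16(miss)}
  N9 x:[2,7] y:[88/3,109/3] z:[33/2,61/2] -> miss, prune
  N10 x:[15,33] y:[68/3,34] z:[29/2,26] -> hit [68/3,26], descend [4, 11]
    N4 x:[15,19] y:[23,34] z:[41/2,26] -> miss, prune
    N11 x:[25,33] y:[68/3,85/3] z:[29/2,21] -> miss, prune

Summary -> nodes [0, 2, 8, 1, 6, 9, 10, 4, 11]; box-tests=9; leaf-entries=2; first=P3

== RESULT ==
[0, 2, 8, 1, 6, 9, 10, 4, 11]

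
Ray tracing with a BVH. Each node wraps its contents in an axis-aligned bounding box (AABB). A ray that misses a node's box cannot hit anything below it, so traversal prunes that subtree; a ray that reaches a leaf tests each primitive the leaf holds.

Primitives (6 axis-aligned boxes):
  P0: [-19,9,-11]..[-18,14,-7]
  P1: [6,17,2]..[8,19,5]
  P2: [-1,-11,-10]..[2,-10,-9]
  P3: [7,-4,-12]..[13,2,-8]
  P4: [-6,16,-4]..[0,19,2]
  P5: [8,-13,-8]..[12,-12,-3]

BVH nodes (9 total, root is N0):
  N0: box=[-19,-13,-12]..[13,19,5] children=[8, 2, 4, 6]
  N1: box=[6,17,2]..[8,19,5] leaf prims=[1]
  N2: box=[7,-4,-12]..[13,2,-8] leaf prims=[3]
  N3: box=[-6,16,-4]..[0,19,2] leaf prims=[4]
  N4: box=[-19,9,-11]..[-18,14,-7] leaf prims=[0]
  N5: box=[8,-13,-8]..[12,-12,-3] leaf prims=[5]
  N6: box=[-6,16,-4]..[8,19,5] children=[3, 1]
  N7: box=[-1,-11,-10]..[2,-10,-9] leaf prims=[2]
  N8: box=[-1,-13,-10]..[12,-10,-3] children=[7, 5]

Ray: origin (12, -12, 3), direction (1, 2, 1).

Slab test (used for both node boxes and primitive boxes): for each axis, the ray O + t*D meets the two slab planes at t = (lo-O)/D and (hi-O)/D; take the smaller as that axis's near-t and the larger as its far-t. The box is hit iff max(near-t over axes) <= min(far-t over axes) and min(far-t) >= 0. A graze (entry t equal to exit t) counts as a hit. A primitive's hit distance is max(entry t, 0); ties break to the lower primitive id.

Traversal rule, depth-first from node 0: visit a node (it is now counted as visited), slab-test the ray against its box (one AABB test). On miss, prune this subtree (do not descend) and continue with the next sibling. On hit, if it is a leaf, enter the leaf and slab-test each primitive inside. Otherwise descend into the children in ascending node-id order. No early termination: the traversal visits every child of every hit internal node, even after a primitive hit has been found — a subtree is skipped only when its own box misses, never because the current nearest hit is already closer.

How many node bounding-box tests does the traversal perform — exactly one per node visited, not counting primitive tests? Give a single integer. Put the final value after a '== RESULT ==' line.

Traverse from the root:
N0 x:[-31,1] y:[-1/2,31/2] z:[-15,2] -> hit [-1/2,1], descend [2, 4, 6, 8]
  N2 x:[-5,1] y:[4,7] z:[-15,-11] -> miss, prune
  N4 x:[-31,-30] y:[21/2,13] z:[-14,-10] -> miss, prune
  N6 x:[-18,-4] y:[14,31/2] z:[-7,2] -> miss, prune
  N8 x:[-13,0] y:[-1/2,1] z:[-13,-6] -> miss, prune

order=[0, 2, 4, 6, 8]  |boxes|=5  |leaves|=0  hit=miss

== RESULT ==
5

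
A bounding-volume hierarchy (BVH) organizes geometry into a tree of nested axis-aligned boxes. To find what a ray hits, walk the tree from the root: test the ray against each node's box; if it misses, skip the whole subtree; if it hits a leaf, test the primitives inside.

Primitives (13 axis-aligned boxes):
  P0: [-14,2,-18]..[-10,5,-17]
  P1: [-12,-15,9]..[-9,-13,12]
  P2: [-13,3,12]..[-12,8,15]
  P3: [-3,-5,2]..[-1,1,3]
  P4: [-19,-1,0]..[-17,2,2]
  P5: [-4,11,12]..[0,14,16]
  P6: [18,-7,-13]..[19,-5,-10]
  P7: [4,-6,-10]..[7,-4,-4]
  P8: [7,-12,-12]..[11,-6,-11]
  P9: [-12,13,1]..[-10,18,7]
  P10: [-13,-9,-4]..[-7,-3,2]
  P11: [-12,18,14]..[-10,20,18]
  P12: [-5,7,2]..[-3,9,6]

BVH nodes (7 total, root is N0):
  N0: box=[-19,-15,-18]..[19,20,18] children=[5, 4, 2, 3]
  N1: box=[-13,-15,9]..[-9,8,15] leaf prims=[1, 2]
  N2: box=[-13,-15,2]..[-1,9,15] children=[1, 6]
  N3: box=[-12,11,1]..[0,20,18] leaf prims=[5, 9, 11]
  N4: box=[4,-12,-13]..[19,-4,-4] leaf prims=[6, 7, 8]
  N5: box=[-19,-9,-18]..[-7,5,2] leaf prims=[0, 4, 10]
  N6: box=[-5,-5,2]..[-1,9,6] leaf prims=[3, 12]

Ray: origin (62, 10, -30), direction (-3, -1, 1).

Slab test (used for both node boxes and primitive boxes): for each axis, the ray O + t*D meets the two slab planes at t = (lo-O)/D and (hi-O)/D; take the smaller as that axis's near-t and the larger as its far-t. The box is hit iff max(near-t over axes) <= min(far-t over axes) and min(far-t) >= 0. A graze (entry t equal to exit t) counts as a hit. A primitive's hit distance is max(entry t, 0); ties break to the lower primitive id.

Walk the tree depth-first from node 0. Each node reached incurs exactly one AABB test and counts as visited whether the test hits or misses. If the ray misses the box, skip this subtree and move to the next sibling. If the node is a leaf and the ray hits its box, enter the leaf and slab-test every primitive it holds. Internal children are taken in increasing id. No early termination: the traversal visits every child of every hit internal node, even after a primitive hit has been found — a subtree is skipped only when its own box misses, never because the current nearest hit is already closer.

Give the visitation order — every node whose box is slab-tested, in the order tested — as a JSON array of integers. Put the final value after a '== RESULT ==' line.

Traverse from the root:
N0 x:[43/3,27] y:[-10,25] z:[12,48] -> hit [43/3,25], descend [2, 3, 4, 5]
  N2 x:[21,25] y:[1,25] z:[32,45] -> miss, prune
  N3 x:[62/3,74/3] y:[-10,-1] z:[31,48] -> miss, prune
  N4 x:[43/3,58/3] y:[14,22] z:[17,26] -> hit [17,58/3] leaf, test {P6(miss), P7(miss), P8@t=18}
  N5 x:[23,27] y:[5,19] z:[12,32] -> miss, prune

5 AABB tests over nodes [0, 2, 3, 4, 5]; 1 leaf entered; closest P8.

== RESULT ==
[0, 2, 3, 4, 5]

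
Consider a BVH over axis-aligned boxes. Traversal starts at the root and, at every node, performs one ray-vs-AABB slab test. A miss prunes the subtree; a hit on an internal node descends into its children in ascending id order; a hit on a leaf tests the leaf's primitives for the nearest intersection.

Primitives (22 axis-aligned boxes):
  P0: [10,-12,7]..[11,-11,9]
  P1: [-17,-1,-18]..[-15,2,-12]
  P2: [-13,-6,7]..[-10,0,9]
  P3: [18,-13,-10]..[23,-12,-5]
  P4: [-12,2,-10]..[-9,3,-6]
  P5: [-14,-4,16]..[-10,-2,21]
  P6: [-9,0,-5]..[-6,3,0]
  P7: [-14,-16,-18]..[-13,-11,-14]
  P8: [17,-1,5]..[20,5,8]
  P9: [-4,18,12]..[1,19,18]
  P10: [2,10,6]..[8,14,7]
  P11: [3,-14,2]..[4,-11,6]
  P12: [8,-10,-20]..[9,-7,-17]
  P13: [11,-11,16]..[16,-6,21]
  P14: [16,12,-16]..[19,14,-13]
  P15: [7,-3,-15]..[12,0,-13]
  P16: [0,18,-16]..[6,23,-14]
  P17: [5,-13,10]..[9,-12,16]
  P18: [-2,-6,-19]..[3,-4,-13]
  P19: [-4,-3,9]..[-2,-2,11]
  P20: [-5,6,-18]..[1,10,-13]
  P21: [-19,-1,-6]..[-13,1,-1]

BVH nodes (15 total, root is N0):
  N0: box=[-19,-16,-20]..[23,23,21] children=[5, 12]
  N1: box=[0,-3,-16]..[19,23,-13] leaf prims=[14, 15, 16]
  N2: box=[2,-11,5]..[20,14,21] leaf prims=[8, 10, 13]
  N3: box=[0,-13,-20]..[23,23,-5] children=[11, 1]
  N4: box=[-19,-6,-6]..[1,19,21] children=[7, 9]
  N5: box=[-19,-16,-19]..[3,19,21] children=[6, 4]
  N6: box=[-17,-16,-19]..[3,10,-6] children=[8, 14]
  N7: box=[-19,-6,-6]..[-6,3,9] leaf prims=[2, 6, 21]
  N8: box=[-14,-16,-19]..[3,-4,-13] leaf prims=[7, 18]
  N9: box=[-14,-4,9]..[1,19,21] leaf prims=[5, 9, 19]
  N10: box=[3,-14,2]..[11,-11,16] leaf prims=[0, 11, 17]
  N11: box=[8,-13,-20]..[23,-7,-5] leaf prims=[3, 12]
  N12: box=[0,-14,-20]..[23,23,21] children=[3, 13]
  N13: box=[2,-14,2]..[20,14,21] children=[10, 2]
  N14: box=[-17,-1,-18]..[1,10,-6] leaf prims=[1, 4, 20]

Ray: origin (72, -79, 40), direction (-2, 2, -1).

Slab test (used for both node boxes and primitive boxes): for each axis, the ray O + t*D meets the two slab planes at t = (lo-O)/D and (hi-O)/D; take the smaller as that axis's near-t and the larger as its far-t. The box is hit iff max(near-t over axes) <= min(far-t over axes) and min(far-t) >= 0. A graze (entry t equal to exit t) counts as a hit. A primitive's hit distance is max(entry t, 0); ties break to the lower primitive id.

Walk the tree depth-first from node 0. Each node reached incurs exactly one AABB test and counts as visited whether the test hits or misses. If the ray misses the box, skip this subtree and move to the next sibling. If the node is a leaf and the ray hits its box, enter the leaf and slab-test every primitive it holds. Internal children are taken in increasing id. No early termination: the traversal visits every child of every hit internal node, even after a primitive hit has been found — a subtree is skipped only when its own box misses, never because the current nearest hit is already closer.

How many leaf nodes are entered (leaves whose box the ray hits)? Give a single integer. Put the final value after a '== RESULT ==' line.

Walk:
N0 x:[49/2,91/2] y:[63/2,51] z:[19,60] -> hit [63/2,91/2], descend [5, 12]
  N5 x:[69/2,91/2] y:[63/2,49] z:[19,59] -> hit [69/2,91/2], descend [4, 6]
    N4 x:[71/2,91/2] y:[73/2,49] z:[19,46] -> hit [73/2,91/2], descend [7, 9]
      N7 x:[39,91/2] y:[73/2,41] z:[31,46] -> hit [39,41] leaf, test {P2(miss), P6@t=40, P21(miss)}
      N9 x:[71/2,43] y:[75/2,49] z:[19,31] -> miss, prune
    N6 x:[69/2,89/2] y:[63/2,89/2] z:[46,59] -> miss, prune
  N12 x:[49/2,36] y:[65/2,51] z:[19,60] -> hit [65/2,36], descend [3, 13]
    N3 x:[49/2,36] y:[33,51] z:[45,60] -> miss, prune
    N13 x:[26,35] y:[65/2,93/2] z:[19,38] -> hit [65/2,35], descend [2, 10]
      N2 x:[26,35] y:[34,93/2] z:[19,35] -> hit [34,35] leaf, test {P8(miss), P10(miss), P13(miss)}
      N10 x:[61/2,69/2] y:[65/2,34] z:[24,38] -> hit [65/2,34] leaf, test {P0(miss), P11@t=34, P17(miss)}

order=[0, 5, 4, 7, 9, 6, 12, 3, 13, 2, 10]  |boxes|=11  |leaves|=3  hit=P11

== RESULT ==
3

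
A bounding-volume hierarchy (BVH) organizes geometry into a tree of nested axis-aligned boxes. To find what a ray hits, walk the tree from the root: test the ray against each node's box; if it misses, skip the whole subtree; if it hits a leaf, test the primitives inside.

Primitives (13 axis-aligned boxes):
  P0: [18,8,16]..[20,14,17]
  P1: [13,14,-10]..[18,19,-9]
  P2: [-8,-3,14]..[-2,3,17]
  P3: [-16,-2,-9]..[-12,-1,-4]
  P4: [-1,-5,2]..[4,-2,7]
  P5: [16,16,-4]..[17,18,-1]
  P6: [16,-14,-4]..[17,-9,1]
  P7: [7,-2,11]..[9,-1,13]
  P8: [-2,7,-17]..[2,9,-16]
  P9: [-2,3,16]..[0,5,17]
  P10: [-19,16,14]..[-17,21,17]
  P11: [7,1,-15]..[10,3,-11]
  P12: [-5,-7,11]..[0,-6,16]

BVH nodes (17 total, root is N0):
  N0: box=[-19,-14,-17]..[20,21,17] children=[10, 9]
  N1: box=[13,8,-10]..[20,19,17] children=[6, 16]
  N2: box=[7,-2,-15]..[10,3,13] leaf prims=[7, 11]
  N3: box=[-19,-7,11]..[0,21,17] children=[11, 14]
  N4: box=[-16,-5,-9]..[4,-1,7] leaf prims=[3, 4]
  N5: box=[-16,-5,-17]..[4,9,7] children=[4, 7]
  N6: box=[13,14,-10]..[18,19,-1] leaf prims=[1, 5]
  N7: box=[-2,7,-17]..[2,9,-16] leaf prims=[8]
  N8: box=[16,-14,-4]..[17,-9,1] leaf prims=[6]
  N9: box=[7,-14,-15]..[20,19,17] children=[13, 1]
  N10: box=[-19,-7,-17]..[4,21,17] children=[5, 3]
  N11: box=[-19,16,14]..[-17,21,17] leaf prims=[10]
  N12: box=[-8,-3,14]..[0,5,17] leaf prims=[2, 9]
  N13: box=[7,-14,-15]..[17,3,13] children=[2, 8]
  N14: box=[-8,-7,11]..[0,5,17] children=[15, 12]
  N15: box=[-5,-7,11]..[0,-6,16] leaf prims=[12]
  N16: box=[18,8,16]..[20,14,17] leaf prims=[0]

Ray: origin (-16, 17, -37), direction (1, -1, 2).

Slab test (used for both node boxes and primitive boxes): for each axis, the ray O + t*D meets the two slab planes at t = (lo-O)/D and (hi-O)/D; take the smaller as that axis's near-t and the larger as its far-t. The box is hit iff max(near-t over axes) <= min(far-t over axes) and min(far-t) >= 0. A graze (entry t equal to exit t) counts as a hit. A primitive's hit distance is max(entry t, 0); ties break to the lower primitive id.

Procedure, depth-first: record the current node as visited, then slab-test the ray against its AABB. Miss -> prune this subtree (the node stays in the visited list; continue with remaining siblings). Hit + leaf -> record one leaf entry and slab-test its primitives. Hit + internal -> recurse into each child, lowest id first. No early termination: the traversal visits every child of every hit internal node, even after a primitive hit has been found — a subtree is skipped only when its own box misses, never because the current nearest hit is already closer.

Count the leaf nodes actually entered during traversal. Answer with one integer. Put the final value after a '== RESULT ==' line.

Traverse from the root:
N0 x:[-3,36] y:[-4,31] z:[10,27] -> hit [10,27], descend [9, 10]
  N9 x:[23,36] y:[-2,31] z:[11,27] -> hit [23,27], descend [1, 13]
    N1 x:[29,36] y:[-2,9] z:[27/2,27] -> miss, prune
    N13 x:[23,33] y:[14,31] z:[11,25] -> hit [23,25], descend [2, 8]
      N2 x:[23,26] y:[14,19] z:[11,25] -> miss, prune
      N8 x:[32,33] y:[26,31] z:[33/2,19] -> miss, prune
  N10 x:[-3,20] y:[-4,24] z:[10,27] -> hit [10,20], descend [3, 5]
    N3 x:[-3,16] y:[-4,24] z:[24,27] -> miss, prune
    N5 x:[0,20] y:[8,22] z:[10,22] -> hit [10,20], descend [4, 7]
      N4 x:[0,20] y:[18,22] z:[14,22] -> hit [18,20] leaf, test {P3(miss), P4@t=39/2}
      N7 x:[14,18] y:[8,10] z:[10,21/2] -> miss, prune

11 AABB tests over nodes [0, 9, 1, 13, 2, 8, 10, 3, 5, 4, 7]; 1 leaf entered; closest P4.

== RESULT ==
1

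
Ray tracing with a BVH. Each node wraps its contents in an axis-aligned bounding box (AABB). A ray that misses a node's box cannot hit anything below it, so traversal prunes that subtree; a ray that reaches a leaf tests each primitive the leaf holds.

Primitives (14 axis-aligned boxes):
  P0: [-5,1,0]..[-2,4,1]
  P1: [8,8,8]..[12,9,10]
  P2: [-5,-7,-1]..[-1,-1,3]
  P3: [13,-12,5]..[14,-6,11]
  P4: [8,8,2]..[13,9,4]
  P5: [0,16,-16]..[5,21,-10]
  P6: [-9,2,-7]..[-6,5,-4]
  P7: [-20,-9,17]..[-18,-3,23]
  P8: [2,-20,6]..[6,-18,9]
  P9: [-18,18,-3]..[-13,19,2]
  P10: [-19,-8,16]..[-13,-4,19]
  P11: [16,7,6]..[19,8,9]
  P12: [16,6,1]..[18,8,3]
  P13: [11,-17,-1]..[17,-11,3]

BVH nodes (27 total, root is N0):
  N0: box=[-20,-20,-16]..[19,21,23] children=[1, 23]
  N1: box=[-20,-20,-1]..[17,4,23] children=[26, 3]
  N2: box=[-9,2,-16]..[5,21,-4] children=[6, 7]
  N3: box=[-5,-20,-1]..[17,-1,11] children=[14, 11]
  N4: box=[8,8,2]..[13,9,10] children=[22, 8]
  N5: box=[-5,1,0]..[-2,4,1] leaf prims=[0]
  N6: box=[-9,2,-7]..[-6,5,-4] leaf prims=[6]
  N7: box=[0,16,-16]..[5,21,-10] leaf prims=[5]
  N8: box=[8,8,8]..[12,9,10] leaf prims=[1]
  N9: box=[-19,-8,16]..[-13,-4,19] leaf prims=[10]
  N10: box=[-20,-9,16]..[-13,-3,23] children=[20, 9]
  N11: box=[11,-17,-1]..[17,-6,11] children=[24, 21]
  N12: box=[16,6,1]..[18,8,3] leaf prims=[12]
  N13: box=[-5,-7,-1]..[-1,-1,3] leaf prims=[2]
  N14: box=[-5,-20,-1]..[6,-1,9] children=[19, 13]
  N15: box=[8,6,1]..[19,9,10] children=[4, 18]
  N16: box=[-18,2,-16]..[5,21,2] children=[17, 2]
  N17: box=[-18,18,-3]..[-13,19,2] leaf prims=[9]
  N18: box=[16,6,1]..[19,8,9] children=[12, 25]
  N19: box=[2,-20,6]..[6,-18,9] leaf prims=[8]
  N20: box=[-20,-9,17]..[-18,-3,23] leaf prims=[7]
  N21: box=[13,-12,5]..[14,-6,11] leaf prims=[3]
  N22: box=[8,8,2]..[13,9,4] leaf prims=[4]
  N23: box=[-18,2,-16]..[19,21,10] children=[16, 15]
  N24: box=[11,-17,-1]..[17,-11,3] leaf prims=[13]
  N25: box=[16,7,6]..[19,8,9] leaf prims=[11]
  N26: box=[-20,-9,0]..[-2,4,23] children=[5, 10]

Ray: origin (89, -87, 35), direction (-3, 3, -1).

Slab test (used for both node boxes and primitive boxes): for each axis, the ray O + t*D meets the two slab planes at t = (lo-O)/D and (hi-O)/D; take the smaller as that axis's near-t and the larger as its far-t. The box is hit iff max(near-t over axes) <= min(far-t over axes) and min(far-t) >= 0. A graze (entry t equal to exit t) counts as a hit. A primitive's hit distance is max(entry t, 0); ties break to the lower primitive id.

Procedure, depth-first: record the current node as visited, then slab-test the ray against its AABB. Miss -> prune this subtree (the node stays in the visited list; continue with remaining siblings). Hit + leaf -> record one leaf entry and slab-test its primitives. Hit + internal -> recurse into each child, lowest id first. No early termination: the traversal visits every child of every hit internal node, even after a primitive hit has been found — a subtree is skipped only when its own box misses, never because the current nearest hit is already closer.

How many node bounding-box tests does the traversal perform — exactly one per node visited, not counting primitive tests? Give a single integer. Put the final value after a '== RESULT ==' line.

Traverse from the root:
N0 x:[70/3,109/3] y:[67/3,36] z:[12,51] -> hit [70/3,36], descend [1, 23]
  N1 x:[24,109/3] y:[67/3,91/3] z:[12,36] -> hit [24,91/3], descend [3, 26]
    N3 x:[24,94/3] y:[67/3,86/3] z:[24,36] -> hit [24,86/3], descend [11, 14]
      N11 x:[24,26] y:[70/3,27] z:[24,36] -> hit [24,26], descend [21, 24]
        N21 x:[25,76/3] y:[25,27] z:[24,30] -> hit [25,76/3] leaf, test {P3@t=25}
        N24 x:[24,26] y:[70/3,76/3] z:[32,36] -> miss, prune
      N14 x:[83/3,94/3] y:[67/3,86/3] z:[26,36] -> hit [83/3,86/3], descend [13, 19]
        N13 x:[30,94/3] y:[80/3,86/3] z:[32,36] -> miss, prune
        N19 x:[83/3,29] y:[67/3,23] z:[26,29] -> miss, prune
    N26 x:[91/3,109/3] y:[26,91/3] z:[12,35] -> hit [91/3,91/3], descend [5, 10]
      N5 x:[91/3,94/3] y:[88/3,91/3] z:[34,35] -> miss, prune
      N10 x:[34,109/3] y:[26,28] z:[12,19] -> miss, prune
  N23 x:[70/3,107/3] y:[89/3,36] z:[25,51] -> hit [89/3,107/3], descend [15, 16]
    N15 x:[70/3,27] y:[31,32] z:[25,34] -> miss, prune
    N16 x:[28,107/3] y:[89/3,36] z:[33,51] -> hit [33,107/3], descend [2, 17]
      N2 x:[28,98/3] y:[89/3,36] z:[39,51] -> miss, prune
      N17 x:[34,107/3] y:[35,106/3] z:[33,38] -> hit [35,106/3] leaf, test {P9@t=35}

order=[0, 1, 3, 11, 21, 24, 14, 13, 19, 26, 5, 10, 23, 15, 16, 2, 17]  |boxes|=17  |leaves|=2  hit=P3

== RESULT ==
17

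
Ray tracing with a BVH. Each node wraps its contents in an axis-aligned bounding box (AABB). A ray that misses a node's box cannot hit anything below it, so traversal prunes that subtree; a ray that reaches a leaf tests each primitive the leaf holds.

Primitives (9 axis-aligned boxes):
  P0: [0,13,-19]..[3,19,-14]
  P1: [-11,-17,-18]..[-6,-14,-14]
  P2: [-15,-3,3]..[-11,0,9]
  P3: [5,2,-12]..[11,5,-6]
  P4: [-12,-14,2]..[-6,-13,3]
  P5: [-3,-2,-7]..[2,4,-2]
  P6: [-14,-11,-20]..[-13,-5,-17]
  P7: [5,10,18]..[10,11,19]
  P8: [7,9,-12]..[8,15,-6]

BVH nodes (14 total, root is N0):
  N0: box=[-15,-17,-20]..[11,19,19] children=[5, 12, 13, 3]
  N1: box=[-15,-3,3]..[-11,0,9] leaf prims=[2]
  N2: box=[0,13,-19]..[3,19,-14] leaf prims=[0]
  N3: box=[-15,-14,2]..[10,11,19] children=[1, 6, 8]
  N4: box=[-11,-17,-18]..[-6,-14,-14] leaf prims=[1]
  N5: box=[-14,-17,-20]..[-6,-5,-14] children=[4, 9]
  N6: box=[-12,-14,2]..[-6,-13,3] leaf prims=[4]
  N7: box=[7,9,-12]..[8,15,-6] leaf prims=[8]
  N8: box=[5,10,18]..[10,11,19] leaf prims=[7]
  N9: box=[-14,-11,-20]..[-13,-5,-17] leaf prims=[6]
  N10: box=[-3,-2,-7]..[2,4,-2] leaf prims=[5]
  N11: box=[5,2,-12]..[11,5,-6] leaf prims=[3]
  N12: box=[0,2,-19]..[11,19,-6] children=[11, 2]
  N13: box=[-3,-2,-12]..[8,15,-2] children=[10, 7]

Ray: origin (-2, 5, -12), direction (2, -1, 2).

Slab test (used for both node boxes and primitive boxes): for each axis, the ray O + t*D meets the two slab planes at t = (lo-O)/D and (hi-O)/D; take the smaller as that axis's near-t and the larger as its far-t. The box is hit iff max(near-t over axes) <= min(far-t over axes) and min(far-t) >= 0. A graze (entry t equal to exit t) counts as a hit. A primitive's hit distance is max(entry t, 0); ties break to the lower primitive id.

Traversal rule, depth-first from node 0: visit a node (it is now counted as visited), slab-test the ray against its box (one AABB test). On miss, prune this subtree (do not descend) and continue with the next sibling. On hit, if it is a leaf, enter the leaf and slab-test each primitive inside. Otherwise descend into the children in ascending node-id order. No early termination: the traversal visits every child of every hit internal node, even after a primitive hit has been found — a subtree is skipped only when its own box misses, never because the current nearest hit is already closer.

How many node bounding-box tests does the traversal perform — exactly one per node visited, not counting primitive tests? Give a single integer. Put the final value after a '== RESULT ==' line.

Trace the traversal:
N0 x:[-13/2,13/2] y:[-14,22] z:[-4,31/2] -> hit [-4,13/2], descend [3, 5, 12, 13]
  N3 x:[-13/2,6] y:[-6,19] z:[7,31/2] -> miss, prune
  N5 x:[-6,-2] y:[10,22] z:[-4,-1] -> miss, prune
  N12 x:[1,13/2] y:[-14,3] z:[-7/2,3] -> hit [1,3], descend [2, 11]
    N2 x:[1,5/2] y:[-14,-8] z:[-7/2,-1] -> miss, prune
    N11 x:[7/2,13/2] y:[0,3] z:[0,3] -> miss, prune
  N13 x:[-1/2,5] y:[-10,7] z:[0,5] -> hit [0,5], descend [7, 10]
    N7 x:[9/2,5] y:[-10,-4] z:[0,3] -> miss, prune
    N10 x:[-1/2,2] y:[1,7] z:[5/2,5] -> miss, prune

9 AABB tests over nodes [0, 3, 5, 12, 2, 11, 13, 7, 10]; 0 leaves entered; closest miss.

== RESULT ==
9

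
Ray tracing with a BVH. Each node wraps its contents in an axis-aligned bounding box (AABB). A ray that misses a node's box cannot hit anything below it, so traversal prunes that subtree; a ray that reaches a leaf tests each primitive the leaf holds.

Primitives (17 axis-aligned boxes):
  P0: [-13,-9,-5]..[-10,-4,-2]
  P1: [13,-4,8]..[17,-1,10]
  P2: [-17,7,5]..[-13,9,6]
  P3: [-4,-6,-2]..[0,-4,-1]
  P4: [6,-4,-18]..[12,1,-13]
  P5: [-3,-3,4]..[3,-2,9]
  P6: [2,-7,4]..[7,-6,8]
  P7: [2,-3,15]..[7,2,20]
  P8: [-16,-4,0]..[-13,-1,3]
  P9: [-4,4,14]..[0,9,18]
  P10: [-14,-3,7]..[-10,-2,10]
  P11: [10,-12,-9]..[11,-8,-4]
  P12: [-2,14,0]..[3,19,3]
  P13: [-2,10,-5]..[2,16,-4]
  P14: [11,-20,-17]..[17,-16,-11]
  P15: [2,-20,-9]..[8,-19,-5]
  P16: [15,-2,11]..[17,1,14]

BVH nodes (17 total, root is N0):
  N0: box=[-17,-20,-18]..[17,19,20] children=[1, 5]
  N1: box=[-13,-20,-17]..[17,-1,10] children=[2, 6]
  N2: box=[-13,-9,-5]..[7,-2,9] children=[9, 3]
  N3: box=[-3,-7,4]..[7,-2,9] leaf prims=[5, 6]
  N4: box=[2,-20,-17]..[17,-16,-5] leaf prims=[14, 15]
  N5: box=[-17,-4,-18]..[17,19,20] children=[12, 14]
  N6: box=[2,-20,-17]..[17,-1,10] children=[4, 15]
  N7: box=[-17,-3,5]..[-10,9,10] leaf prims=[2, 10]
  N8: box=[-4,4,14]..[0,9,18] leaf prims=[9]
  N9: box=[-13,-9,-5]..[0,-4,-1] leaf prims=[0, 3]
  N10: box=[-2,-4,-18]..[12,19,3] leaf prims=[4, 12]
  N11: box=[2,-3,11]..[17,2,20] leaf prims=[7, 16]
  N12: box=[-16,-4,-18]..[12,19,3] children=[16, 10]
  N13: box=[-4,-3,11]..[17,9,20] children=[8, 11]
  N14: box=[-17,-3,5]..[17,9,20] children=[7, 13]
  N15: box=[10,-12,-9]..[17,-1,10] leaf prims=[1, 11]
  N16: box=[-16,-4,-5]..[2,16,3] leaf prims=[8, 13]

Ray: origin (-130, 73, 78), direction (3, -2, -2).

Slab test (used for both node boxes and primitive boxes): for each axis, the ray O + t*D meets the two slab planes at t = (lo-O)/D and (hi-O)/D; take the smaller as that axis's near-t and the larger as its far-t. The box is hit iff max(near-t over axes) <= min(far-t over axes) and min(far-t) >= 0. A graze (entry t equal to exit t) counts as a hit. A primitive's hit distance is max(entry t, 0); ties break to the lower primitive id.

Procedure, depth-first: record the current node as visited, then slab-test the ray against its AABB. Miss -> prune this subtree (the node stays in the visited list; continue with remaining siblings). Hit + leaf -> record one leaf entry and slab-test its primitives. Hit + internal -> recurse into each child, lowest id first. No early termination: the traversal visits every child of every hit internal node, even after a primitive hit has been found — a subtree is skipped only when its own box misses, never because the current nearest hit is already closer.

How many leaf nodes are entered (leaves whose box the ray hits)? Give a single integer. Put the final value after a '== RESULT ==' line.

Traverse from the root:
N0 x:[113/3,49] y:[27,93/2] z:[29,48] -> hit [113/3,93/2], descend [1, 5]
  N1 x:[39,49] y:[37,93/2] z:[34,95/2] -> hit [39,93/2], descend [2, 6]
    N2 x:[39,137/3] y:[75/2,41] z:[69/2,83/2] -> hit [39,41], descend [3, 9]
      N3 x:[127/3,137/3] y:[75/2,40] z:[69/2,37] -> miss, prune
      N9 x:[39,130/3] y:[77/2,41] z:[79/2,83/2] -> hit [79/2,41] leaf, test {P0@t=40, P3(miss)}
    N6 x:[44,49] y:[37,93/2] z:[34,95/2] -> hit [44,93/2], descend [4, 15]
      N4 x:[44,49] y:[89/2,93/2] z:[83/2,95/2] -> hit [89/2,93/2] leaf, test {P14(miss), P15(miss)}
      N15 x:[140/3,49] y:[37,85/2] z:[34,87/2] -> miss, prune
  N5 x:[113/3,49] y:[27,77/2] z:[29,48] -> hit [113/3,77/2], descend [12, 14]
    N12 x:[38,142/3] y:[27,77/2] z:[75/2,48] -> hit [38,77/2], descend [10, 16]
      N10 x:[128/3,142/3] y:[27,77/2] z:[75/2,48] -> miss, prune
      N16 x:[38,44] y:[57/2,77/2] z:[75/2,83/2] -> hit [38,77/2] leaf, test {P8@t=38, P13(miss)}
    N14 x:[113/3,49] y:[32,38] z:[29,73/2] -> miss, prune

Visited [0, 1, 2, 3, 9, 6, 4, 15, 5, 12, 10, 16, 14]. Tests: 13 box, 3 leaf. Nearest: P8.

== RESULT ==
3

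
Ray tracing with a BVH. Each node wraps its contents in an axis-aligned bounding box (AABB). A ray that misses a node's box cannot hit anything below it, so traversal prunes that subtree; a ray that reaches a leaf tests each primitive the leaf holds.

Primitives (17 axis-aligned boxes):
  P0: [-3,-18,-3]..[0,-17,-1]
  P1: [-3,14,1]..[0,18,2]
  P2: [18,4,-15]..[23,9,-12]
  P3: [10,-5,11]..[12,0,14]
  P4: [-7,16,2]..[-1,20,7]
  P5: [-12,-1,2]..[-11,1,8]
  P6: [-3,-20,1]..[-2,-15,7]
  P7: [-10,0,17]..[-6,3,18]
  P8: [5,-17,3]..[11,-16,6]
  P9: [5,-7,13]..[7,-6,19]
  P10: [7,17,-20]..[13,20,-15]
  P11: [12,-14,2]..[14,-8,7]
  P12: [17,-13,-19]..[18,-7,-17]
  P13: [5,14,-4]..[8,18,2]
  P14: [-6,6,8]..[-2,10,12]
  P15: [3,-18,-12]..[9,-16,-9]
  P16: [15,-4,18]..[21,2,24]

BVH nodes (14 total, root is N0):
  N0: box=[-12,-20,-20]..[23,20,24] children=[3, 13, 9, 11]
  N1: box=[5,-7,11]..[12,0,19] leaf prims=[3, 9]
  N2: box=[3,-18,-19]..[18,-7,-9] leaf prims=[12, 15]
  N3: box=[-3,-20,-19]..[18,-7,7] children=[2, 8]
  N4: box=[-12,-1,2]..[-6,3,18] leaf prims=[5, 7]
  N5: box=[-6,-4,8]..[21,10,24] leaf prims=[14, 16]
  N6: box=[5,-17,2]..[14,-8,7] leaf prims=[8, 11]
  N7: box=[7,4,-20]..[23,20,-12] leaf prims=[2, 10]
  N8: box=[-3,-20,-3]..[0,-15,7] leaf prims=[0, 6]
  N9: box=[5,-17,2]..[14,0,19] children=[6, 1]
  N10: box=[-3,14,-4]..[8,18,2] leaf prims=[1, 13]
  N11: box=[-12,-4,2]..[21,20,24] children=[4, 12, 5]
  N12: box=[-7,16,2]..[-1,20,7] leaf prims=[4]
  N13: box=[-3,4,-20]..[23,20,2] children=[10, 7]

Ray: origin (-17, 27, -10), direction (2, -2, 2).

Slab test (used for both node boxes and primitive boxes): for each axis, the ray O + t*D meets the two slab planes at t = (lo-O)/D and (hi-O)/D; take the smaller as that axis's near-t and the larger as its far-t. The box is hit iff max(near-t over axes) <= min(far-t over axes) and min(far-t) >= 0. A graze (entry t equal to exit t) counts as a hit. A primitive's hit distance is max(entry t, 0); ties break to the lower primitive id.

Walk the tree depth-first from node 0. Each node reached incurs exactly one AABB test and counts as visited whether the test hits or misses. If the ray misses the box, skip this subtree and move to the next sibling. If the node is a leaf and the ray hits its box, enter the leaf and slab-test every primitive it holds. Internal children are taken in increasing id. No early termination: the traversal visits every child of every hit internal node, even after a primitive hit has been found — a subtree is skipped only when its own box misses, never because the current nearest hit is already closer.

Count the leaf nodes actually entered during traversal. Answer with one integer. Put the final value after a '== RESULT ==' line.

Trace the traversal:
N0 x:[5/2,20] y:[7/2,47/2] z:[-5,17] -> hit [7/2,17], descend [3, 9, 11, 13]
  N3 x:[7,35/2] y:[17,47/2] z:[-9/2,17/2] -> miss, prune
  N9 x:[11,31/2] y:[27/2,22] z:[6,29/2] -> hit [27/2,29/2], descend [1, 6]
    N1 x:[11,29/2] y:[27/2,17] z:[21/2,29/2] -> hit [27/2,29/2] leaf, test {P3(miss), P9(miss)}
    N6 x:[11,31/2] y:[35/2,22] z:[6,17/2] -> miss, prune
  N11 x:[5/2,19] y:[7/2,31/2] z:[6,17] -> hit [6,31/2], descend [4, 5, 12]
    N4 x:[5/2,11/2] y:[12,14] z:[6,14] -> miss, prune
    N5 x:[11/2,19] y:[17/2,31/2] z:[9,17] -> hit [9,31/2] leaf, test {P14(miss), P16(miss)}
    N12 x:[5,8] y:[7/2,11/2] z:[6,17/2] -> miss, prune
  N13 x:[7,20] y:[7/2,23/2] z:[-5,6] -> miss, prune

10 AABB tests over nodes [0, 3, 9, 1, 6, 11, 4, 5, 12, 13]; 2 leaves entered; closest miss.

== RESULT ==
2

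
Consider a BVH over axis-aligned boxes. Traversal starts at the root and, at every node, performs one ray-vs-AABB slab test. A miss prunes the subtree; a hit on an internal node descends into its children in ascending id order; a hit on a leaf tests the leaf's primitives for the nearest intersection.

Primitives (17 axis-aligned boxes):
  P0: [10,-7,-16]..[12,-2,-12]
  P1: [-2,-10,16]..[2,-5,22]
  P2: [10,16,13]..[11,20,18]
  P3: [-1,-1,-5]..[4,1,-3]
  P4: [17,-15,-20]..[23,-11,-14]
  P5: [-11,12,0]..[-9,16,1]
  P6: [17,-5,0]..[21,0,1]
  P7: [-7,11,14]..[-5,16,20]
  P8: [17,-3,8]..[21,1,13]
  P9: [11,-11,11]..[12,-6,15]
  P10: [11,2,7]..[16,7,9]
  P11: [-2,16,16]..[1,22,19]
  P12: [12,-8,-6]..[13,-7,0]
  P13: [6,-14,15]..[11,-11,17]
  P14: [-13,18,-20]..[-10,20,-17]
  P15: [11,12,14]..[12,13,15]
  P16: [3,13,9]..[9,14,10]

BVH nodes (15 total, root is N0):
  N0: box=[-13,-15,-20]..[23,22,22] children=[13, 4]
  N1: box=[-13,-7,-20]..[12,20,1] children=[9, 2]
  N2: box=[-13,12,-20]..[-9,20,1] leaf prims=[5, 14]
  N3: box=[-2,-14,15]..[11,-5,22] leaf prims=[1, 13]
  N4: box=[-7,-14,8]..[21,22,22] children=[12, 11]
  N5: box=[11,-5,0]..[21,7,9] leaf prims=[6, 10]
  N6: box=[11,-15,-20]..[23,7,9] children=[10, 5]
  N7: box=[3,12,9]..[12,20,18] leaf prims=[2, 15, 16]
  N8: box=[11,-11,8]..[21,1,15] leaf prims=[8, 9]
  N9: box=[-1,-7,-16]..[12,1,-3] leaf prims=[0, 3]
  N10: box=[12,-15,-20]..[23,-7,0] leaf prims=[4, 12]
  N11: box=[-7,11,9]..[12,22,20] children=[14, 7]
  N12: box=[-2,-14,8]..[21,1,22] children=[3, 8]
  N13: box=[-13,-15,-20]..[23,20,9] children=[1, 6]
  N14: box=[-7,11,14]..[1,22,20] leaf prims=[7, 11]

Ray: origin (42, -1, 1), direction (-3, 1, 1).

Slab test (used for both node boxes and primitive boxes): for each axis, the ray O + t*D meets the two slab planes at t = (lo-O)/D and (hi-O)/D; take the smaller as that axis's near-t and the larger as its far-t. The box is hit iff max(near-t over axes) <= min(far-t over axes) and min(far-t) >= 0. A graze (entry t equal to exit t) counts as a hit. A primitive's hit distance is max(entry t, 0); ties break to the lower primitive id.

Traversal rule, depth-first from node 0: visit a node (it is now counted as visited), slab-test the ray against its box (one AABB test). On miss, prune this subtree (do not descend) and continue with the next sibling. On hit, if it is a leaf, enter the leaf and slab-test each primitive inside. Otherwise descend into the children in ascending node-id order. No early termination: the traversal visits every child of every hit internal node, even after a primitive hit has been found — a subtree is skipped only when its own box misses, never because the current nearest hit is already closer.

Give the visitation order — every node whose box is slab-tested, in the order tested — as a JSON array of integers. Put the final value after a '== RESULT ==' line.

Trace the traversal:
N0 x:[19/3,55/3] y:[-14,23] z:[-21,21] -> hit [19/3,55/3], descend [4, 13]
  N4 x:[7,49/3] y:[-13,23] z:[7,21] -> hit [7,49/3], descend [11, 12]
    N11 x:[10,49/3] y:[12,23] z:[8,19] -> hit [12,49/3], descend [7, 14]
      N7 x:[10,13] y:[13,21] z:[8,17] -> hit [13,13] leaf, test {P2(miss), P15(miss), P16(miss)}
      N14 x:[41/3,49/3] y:[12,23] z:[13,19] -> hit [41/3,49/3] leaf, test {P7@t=47/3, P11(miss)}
    N12 x:[7,44/3] y:[-13,2] z:[7,21] -> miss, prune
  N13 x:[19/3,55/3] y:[-14,21] z:[-21,8] -> hit [19/3,8], descend [1, 6]
    N1 x:[10,55/3] y:[-6,21] z:[-21,0] -> miss, prune
    N6 x:[19/3,31/3] y:[-14,8] z:[-21,8] -> hit [19/3,8], descend [5, 10]
      N5 x:[7,31/3] y:[-4,8] z:[-1,8] -> hit [7,8] leaf, test {P6(miss), P10(miss)}
      N10 x:[19/3,10] y:[-14,-6] z:[-21,-1] -> miss, prune

11 AABB tests over nodes [0, 4, 11, 7, 14, 12, 13, 1, 6, 5, 10]; 3 leaves entered; closest P7.

== RESULT ==
[0, 4, 11, 7, 14, 12, 13, 1, 6, 5, 10]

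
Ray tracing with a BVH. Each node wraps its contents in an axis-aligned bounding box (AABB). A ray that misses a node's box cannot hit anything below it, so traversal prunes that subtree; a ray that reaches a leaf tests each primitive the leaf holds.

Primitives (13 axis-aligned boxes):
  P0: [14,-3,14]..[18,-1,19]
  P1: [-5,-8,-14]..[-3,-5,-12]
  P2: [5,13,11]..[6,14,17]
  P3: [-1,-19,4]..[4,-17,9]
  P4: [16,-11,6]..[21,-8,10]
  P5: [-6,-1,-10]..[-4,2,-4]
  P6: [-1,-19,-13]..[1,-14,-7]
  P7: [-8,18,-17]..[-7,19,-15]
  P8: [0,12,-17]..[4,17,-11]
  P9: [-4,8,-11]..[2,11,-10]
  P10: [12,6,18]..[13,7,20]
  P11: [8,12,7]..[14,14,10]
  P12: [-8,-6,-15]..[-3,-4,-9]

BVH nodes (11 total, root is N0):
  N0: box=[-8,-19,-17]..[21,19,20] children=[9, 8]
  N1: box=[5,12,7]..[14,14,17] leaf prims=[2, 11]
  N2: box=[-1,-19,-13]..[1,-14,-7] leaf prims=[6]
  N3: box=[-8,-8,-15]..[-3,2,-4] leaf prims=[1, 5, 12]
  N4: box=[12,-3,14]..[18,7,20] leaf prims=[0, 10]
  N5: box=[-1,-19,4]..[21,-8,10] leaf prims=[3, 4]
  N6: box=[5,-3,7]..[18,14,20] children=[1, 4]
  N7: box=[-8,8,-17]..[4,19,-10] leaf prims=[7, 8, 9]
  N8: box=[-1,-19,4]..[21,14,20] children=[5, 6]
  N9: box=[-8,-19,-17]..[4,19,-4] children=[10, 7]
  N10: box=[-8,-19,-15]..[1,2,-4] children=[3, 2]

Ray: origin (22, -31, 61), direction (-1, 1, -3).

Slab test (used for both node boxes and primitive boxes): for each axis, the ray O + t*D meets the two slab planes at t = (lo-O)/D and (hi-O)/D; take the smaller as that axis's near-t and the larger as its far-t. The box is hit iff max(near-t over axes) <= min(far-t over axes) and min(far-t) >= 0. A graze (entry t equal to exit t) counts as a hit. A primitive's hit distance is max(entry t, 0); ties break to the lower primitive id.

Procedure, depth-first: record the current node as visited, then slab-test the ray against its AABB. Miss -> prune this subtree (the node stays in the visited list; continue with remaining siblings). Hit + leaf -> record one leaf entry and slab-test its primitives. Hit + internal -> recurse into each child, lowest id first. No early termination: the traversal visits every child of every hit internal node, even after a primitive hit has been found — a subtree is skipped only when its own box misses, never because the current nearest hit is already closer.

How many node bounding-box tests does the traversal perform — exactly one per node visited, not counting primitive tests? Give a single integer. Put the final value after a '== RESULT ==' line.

Traverse from the root:
N0 x:[1,30] y:[12,50] z:[41/3,26] -> hit [41/3,26], descend [8, 9]
  N8 x:[1,23] y:[12,45] z:[41/3,19] -> hit [41/3,19], descend [5, 6]
    N5 x:[1,23] y:[12,23] z:[17,19] -> hit [17,19] leaf, test {P3(miss), P4(miss)}
    N6 x:[4,17] y:[28,45] z:[41/3,18] -> miss, prune
  N9 x:[18,30] y:[12,50] z:[65/3,26] -> hit [65/3,26], descend [7, 10]
    N7 x:[18,30] y:[39,50] z:[71/3,26] -> miss, prune
    N10 x:[21,30] y:[12,33] z:[65/3,76/3] -> hit [65/3,76/3], descend [2, 3]
      N2 x:[21,23] y:[12,17] z:[68/3,74/3] -> miss, prune
      N3 x:[25,30] y:[23,33] z:[65/3,76/3] -> hit [25,76/3] leaf, test {P1@t=25, P5(miss), P12@t=25}

Summary -> nodes [0, 8, 5, 6, 9, 7, 10, 2, 3]; box-tests=9; leaf-entries=2; first=P1

== RESULT ==
9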